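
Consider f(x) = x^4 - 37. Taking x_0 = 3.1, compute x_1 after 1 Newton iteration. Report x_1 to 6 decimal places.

2.635496

f'(x) = 4x^3
x_0 = 3.100000: f = 55.352100, f' = 119.164000 → x_1 = 3.100000 - (55.352100)/(119.164000) = 2.635496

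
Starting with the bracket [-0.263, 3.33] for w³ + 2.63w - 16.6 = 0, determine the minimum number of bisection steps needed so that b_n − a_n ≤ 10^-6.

Initial width b − a = 3.33 − -0.263 = 3.593000.
After n steps the width is (b−a)/2^n; need (b−a)/2^n ≤ 10^-6.
So n ≥ log₂(3.593000/10^-6) = log₂(3593000.0000) ≈ 21.7768.
Hence n = 22.

22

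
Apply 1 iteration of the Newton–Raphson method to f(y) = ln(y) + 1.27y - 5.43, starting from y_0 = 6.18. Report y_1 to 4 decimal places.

3.2188

f'(y) = 1/y + 1.27
y_0 = 6.180000: f = 4.239918, f' = 1.431812 → y_1 = 6.180000 - (4.239918)/(1.431812) = 3.218775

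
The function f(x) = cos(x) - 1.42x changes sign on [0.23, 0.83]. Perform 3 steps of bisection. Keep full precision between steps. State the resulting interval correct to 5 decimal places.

[0.53000, 0.60500]

f(0.230000) = 0.647066, f(0.830000) = -0.503724 (opposite signs)
step 1: m = 0.530000, f(m) = 0.110207 > 0 → root in [0.530000, 0.830000]
step 2: m = 0.680000, f(m) = -0.188027 < 0 → root in [0.530000, 0.680000]
step 3: m = 0.605000, f(m) = -0.036598 < 0 → root in [0.530000, 0.605000]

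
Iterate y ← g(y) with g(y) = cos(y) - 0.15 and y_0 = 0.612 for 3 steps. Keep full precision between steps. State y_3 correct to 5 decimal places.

0.65522

y_1 = g(0.612000) = 0.668501
y_2 = g(0.668501) = 0.634752
y_3 = g(0.634752) = 0.655219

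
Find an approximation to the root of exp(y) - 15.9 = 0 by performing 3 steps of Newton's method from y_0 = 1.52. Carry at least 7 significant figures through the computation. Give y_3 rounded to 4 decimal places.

2.8821

f'(y) = exp(y)
y_0 = 1.520000: f = -11.327775, f' = 4.572225 → y_1 = 1.520000 - (-11.327775)/(4.572225) = 3.997519
y_1 = 3.997519: f = 38.562860, f' = 54.462860 → y_2 = 3.997519 - (38.562860)/(54.462860) = 3.289461
y_2 = 3.289461: f = 10.928401, f' = 26.828401 → y_3 = 3.289461 - (10.928401)/(26.828401) = 2.882117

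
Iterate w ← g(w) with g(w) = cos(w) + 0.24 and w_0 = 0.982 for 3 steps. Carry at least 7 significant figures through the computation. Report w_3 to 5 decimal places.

w_1 = g(0.982000) = 0.795360
w_2 = g(0.795360) = 0.940027
w_3 = g(0.940027) = 0.829766

0.82977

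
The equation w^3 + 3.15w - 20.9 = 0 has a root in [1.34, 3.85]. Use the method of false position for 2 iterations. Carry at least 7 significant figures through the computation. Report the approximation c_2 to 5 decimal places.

2.18434

f(1.340000) = -14.272896, f(3.850000) = 48.294125
step 1: c = 1.912585, f(c) = -7.879150 < 0 → new bracket [1.912585, 3.850000]
step 2: c = 2.184337, f(c) = -3.597148 < 0 → new bracket [2.184337, 3.850000]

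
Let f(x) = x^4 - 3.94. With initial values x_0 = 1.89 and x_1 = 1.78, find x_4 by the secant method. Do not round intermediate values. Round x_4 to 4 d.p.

1.4134

f(x_0) = 8.819898, f(x_1) = 6.098759
x_2 = 1.780000 - (6.098759)·(1.780000 - 1.890000)/(6.098759 - (8.819898)) = 1.533462; f(x_2) = 1.589584
x_3 = 1.533462 - (1.589584)·(1.533462 - 1.780000)/(1.589584 - (6.098759)) = 1.446552; f(x_3) = 0.438614
x_4 = 1.446552 - (0.438614)·(1.446552 - 1.533462)/(0.438614 - (1.589584)) = 1.413433; f(x_4) = 0.051171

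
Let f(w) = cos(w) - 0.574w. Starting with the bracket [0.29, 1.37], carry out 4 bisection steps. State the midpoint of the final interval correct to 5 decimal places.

0.99875

f(0.290000) = 0.791784, f(1.370000) = -0.586930 (opposite signs)
step 1: m = 0.830000, f(m) = 0.198456 > 0 → root in [0.830000, 1.370000]
step 2: m = 1.100000, f(m) = -0.177804 < 0 → root in [0.830000, 1.100000]
step 3: m = 0.965000, f(m) = 0.015507 > 0 → root in [0.965000, 1.100000]
step 4: m = 1.032500, f(m) = -0.079981 < 0 → root in [0.965000, 1.032500]
Midpoint of [0.965000, 1.032500] = 0.998750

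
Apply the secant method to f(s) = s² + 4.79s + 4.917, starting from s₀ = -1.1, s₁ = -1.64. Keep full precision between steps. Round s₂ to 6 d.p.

-1.518537

Secant update: s_(k+1) = s_k − f(s_k)·(s_k − s_(k-1))/(f(s_k) − f(s_(k-1))).
f(s_0) = 0.858000, f(s_1) = -0.249000
s_2 = -1.640000 - (-0.249000)·(-1.640000 - -1.100000)/(-0.249000 - (0.858000)) = -1.518537; f(s_2) = -0.050837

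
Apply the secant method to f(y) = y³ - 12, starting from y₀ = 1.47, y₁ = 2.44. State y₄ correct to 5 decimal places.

2.28955

Secant update: y_(k+1) = y_k − f(y_k)·(y_k − y_(k-1))/(f(y_k) − f(y_(k-1))).
f(y_0) = -8.823477, f(y_1) = 2.526784
y_2 = 2.440000 - (2.526784)·(2.440000 - 1.470000)/(2.526784 - (-8.823477)) = 2.224060; f(y_2) = -0.998821
y_3 = 2.224060 - (-0.998821)·(2.224060 - 2.440000)/(-0.998821 - (2.526784)) = 2.285237; f(y_3) = -0.065796
y_4 = 2.285237 - (-0.065796)·(2.285237 - 2.224060)/(-0.065796 - (-0.998821)) = 2.289551; f(y_4) = 0.001921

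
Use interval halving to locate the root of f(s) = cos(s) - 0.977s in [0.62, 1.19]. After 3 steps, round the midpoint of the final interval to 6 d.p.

f(0.620000) = 0.208138, f(1.190000) = -0.790970 (opposite signs)
step 1: m = 0.905000, f(m) = -0.266499 < 0 → root in [0.620000, 0.905000]
step 2: m = 0.762500, f(m) = -0.021851 < 0 → root in [0.620000, 0.762500]
step 3: m = 0.691250, f(m) = 0.095098 > 0 → root in [0.691250, 0.762500]
Midpoint of [0.691250, 0.762500] = 0.726875

0.726875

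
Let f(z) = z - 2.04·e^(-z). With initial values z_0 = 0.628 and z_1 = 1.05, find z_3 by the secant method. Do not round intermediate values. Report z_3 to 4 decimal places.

0.8613

f(z_0) = -0.460662, f(z_1) = 0.336127
z_2 = 1.050000 - (0.336127)·(1.050000 - 0.628000)/(0.336127 - (-0.460662)) = 0.871979; f(z_2) = 0.019007
z_3 = 0.871979 - (0.019007)·(0.871979 - 1.050000)/(0.019007 - (0.336127)) = 0.861309; f(z_3) = -0.000813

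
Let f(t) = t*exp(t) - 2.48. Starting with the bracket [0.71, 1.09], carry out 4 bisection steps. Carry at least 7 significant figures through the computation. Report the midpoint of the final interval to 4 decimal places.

f(0.710000) = -1.035866, f(1.090000) = 0.761959 (opposite signs)
step 1: m = 0.900000, f(m) = -0.266357 < 0 → root in [0.900000, 1.090000]
step 2: m = 0.995000, f(m) = 0.211201 > 0 → root in [0.900000, 0.995000]
step 3: m = 0.947500, f(m) = -0.036157 < 0 → root in [0.947500, 0.995000]
step 4: m = 0.971250, f(m) = 0.085308 > 0 → root in [0.947500, 0.971250]
Midpoint of [0.947500, 0.971250] = 0.959375

0.9594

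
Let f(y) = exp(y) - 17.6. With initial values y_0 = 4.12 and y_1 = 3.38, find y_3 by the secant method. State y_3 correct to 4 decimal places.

2.9226

Secant update: y_(k+1) = y_k − f(y_k)·(y_k − y_(k-1))/(f(y_k) − f(y_(k-1))).
f(y_0) = 43.959242, f(y_1) = 11.770771
y_2 = 3.380000 - (11.770771)·(3.380000 - 4.120000)/(11.770771 - (43.959242)) = 3.109395; f(y_2) = 4.807477
y_3 = 3.109395 - (4.807477)·(3.109395 - 3.380000)/(4.807477 - (11.770771)) = 2.922568; f(y_3) = 0.988964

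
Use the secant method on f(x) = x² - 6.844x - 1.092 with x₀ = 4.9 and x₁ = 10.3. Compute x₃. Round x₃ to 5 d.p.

6.71570

f(x_0) = -10.617600, f(x_1) = 34.504800
x_2 = 10.300000 - (34.504800)·(10.300000 - 4.900000)/(34.504800 - (-10.617600)) = 6.170656; f(x_2) = -5.246975
x_3 = 6.170656 - (-5.246975)·(6.170656 - 10.300000)/(-5.246975 - (34.504800)) = 6.715702; f(x_3) = -1.953609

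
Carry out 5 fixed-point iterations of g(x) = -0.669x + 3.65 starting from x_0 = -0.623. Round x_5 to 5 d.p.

x_1 = g(-0.623000) = 4.066787
x_2 = g(4.066787) = 0.929319
x_3 = g(0.929319) = 3.028285
x_4 = g(3.028285) = 1.624077
x_5 = g(1.624077) = 2.563492

2.56349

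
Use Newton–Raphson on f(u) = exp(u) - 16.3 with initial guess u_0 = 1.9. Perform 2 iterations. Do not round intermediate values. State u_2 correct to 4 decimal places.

2.9168

f'(u) = exp(u)
u_0 = 1.900000: f = -9.614106, f' = 6.685894 → u_1 = 1.900000 - (-9.614106)/(6.685894) = 3.337968
u_1 = 3.337968: f = 11.861858, f' = 28.161858 → u_2 = 3.337968 - (11.861858)/(28.161858) = 2.916766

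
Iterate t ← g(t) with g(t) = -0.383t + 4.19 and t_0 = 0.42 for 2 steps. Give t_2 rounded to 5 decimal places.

2.64684

t_1 = g(0.420000) = 4.029140
t_2 = g(4.029140) = 2.646839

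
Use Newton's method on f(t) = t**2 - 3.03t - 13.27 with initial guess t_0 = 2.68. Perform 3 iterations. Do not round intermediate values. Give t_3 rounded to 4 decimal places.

5.5213

f'(t) = 2t - 3.03
t_0 = 2.680000: f = -14.208000, f' = 2.330000 → t_1 = 2.680000 - (-14.208000)/(2.330000) = 8.777854
t_1 = 8.777854: f = 37.183824, f' = 14.525708 → t_2 = 8.777854 - (37.183824)/(14.525708) = 6.217991
t_2 = 6.217991: f = 6.552899, f' = 9.405982 → t_3 = 6.217991 - (6.552899)/(9.405982) = 5.521317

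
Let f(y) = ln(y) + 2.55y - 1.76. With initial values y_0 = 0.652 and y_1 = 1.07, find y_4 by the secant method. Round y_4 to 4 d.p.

0.7851

f(y_0) = -0.525111, f(y_1) = 1.036159
y_2 = 1.070000 - (1.036159)·(1.070000 - 0.652000)/(1.036159 - (-0.525111)) = 0.792588; f(y_2) = 0.028649
y_3 = 0.792588 - (0.028649)·(0.792588 - 1.070000)/(0.028649 - (1.036159)) = 0.784700; f(y_3) = -0.001469
y_4 = 0.784700 - (-0.001469)·(0.784700 - 0.792588)/(-0.001469 - (0.028649)) = 0.785085; f(y_4) = 0.000002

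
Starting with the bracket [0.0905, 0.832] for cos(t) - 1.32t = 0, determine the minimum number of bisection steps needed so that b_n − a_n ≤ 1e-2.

7

Initial width b − a = 0.832 − 0.0905 = 0.741500.
After n steps the width is (b−a)/2^n; need (b−a)/2^n ≤ 1e-2.
So n ≥ log₂(0.741500/1e-2) = log₂(74.1500) ≈ 6.2124.
Hence n = 7.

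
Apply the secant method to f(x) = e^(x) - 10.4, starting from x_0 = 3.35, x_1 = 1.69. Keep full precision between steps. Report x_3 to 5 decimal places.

2.45423

f(x_0) = 18.102734, f(x_1) = -4.980519
x_2 = 1.690000 - (-4.980519)·(1.690000 - 3.350000)/(-4.980519 - (18.102734)) = 2.048167; f(x_2) = -2.646324
x_3 = 2.048167 - (-2.646324)·(2.048167 - 1.690000)/(-2.646324 - (-4.980519)) = 2.454228; f(x_3) = 1.237448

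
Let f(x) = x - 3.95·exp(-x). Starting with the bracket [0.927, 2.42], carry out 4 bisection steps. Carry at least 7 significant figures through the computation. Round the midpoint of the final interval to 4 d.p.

f(0.927000) = -0.636170, f(2.420000) = 2.068760 (opposite signs)
step 1: m = 1.673500, f(m) = 0.932522 > 0 → root in [0.927000, 1.673500]
step 2: m = 1.300250, f(m) = 0.224019 > 0 → root in [0.927000, 1.300250]
step 3: m = 1.113625, f(m) = -0.183423 < 0 → root in [1.113625, 1.300250]
step 4: m = 1.206937, f(m) = 0.025445 > 0 → root in [1.113625, 1.206937]
Midpoint of [1.113625, 1.206937] = 1.160281

1.1603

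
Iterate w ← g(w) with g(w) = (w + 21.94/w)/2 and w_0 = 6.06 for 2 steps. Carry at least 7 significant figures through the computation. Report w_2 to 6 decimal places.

4.686536

w_1 = g(6.060000) = 4.840231
w_2 = g(4.840231) = 4.686536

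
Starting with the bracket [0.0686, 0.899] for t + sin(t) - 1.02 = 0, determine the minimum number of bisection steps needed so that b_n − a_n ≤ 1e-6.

Initial width b − a = 0.899 − 0.0686 = 0.830400.
After n steps the width is (b−a)/2^n; need (b−a)/2^n ≤ 1e-6.
So n ≥ log₂(0.830400/1e-6) = log₂(830400.0000) ≈ 19.6634.
Hence n = 20.

20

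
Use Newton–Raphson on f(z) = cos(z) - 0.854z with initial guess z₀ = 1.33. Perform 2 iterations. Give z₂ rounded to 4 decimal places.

0.8088

Newton update: z ← z − f(z)/f'(z).
f'(z) = -sin(z) - 0.854
z_0 = 1.330000: f = -0.897344, f' = -1.825148 → z_1 = 1.330000 - (-0.897344)/(-1.825148) = 0.838345
z_1 = 0.838345: f = -0.047252, f' = -1.597537 → z_2 = 0.838345 - (-0.047252)/(-1.597537) = 0.808767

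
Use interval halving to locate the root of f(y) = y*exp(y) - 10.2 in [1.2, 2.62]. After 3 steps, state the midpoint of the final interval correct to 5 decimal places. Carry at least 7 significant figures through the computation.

1.82125

f(1.200000) = -6.215860, f(2.620000) = 25.787596 (opposite signs)
step 1: m = 1.910000, f(m) = 2.698400 > 0 → root in [1.200000, 1.910000]
step 2: m = 1.555000, f(m) = -2.836940 < 0 → root in [1.555000, 1.910000]
step 3: m = 1.732500, f(m) = -0.403105 < 0 → root in [1.732500, 1.910000]
Midpoint of [1.732500, 1.910000] = 1.821250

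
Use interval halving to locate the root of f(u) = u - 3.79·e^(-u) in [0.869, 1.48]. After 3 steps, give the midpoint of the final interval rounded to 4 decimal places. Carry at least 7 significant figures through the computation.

f(0.869000) = -0.720415, f(1.480000) = 0.617253 (opposite signs)
step 1: m = 1.174500, f(m) = 0.003491 > 0 → root in [0.869000, 1.174500]
step 2: m = 1.021750, f(m) = -0.342515 < 0 → root in [1.021750, 1.174500]
step 3: m = 1.098125, f(m) = -0.165824 < 0 → root in [1.098125, 1.174500]
Midpoint of [1.098125, 1.174500] = 1.136313

1.1363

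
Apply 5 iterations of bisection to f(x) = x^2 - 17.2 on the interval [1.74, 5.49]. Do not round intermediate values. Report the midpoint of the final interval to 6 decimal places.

4.142344

f(1.740000) = -14.172400, f(5.490000) = 12.940100 (opposite signs)
step 1: m = 3.615000, f(m) = -4.131775 < 0 → root in [3.615000, 5.490000]
step 2: m = 4.552500, f(m) = 3.525256 > 0 → root in [3.615000, 4.552500]
step 3: m = 4.083750, f(m) = -0.522986 < 0 → root in [4.083750, 4.552500]
step 4: m = 4.318125, f(m) = 1.446204 > 0 → root in [4.083750, 4.318125]
step 5: m = 4.200938, f(m) = 0.447876 > 0 → root in [4.083750, 4.200938]
Midpoint of [4.083750, 4.200938] = 4.142344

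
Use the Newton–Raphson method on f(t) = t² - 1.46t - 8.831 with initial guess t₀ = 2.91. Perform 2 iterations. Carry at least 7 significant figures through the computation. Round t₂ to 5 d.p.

Newton update: t ← t − f(t)/f'(t).
f'(t) = 2t - 1.46
t_0 = 2.910000: f = -4.611500, f' = 4.360000 → t_1 = 2.910000 - (-4.611500)/(4.360000) = 3.967683
t_1 = 3.967683: f = 1.118694, f' = 6.475367 → t_2 = 3.967683 - (1.118694)/(6.475367) = 3.794922

3.79492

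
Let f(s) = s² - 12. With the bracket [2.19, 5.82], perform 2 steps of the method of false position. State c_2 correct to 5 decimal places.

3.36501

f(2.190000) = -7.203900, f(5.820000) = 21.872400
step 1: c = 3.089363, f(c) = -2.455834 < 0 → new bracket [3.089363, 5.820000]
step 2: c = 3.365010, f(c) = -0.676709 < 0 → new bracket [3.365010, 5.820000]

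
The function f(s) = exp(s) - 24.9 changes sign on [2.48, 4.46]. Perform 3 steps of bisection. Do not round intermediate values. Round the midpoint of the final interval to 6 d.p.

f(2.480000) = -12.958736, f(4.460000) = 61.587509 (opposite signs)
step 1: m = 3.470000, f(m) = 7.236742 > 0 → root in [2.480000, 3.470000]
step 2: m = 2.975000, f(m) = -5.310377 < 0 → root in [2.975000, 3.470000]
step 3: m = 3.222500, f(m) = 0.190769 > 0 → root in [2.975000, 3.222500]
Midpoint of [2.975000, 3.222500] = 3.098750

3.098750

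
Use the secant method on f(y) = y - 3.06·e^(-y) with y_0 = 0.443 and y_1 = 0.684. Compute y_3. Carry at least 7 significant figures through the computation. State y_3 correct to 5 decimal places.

Secant update: y_(k+1) = y_k − f(y_k)·(y_k − y_(k-1))/(f(y_k) − f(y_(k-1))).
f(y_0) = -1.521848, f(y_1) = -0.860059
y_2 = 0.684000 - (-0.860059)·(0.684000 - 0.443000)/(-0.860059 - (-1.521848)) = 0.997203; f(y_2) = -0.131661
y_3 = 0.997203 - (-0.131661)·(0.997203 - 0.684000)/(-0.131661 - (-0.860059)) = 1.053816; f(y_3) = -0.012915

1.05382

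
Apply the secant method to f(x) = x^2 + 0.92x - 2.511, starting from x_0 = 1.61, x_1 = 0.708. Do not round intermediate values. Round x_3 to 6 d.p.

1.200967

f(x_0) = 1.562300, f(x_1) = -1.358376
x_2 = 0.708000 - (-1.358376)·(0.708000 - 1.610000)/(-1.358376 - (1.562300)) = 1.127511; f(x_2) = -0.202409
x_3 = 1.127511 - (-0.202409)·(1.127511 - 0.708000)/(-0.202409 - (-1.358376)) = 1.200967; f(x_3) = 0.036211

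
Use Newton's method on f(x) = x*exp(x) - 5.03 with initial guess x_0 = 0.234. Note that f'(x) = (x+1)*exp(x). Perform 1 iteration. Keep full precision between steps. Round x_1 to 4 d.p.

3.2701

Newton update: x ← x − f(x)/f'(x).
x_0 = 0.234000: f = -4.734307, f' = 1.559337 → x_1 = 0.234000 - (-4.734307)/(1.559337) = 3.270102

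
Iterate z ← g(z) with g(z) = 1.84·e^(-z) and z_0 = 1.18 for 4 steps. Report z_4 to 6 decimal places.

0.963573

z_1 = g(1.180000) = 0.565393
z_2 = g(0.565393) = 1.045372
z_3 = g(1.045372) = 0.646872
z_4 = g(0.646872) = 0.963573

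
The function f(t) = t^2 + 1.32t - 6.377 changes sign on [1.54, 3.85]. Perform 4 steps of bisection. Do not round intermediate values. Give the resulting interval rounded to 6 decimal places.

[1.828750, 1.973125]

f(1.540000) = -1.972600, f(3.850000) = 13.527500 (opposite signs)
step 1: m = 2.695000, f(m) = 4.443425 > 0 → root in [1.540000, 2.695000]
step 2: m = 2.117500, f(m) = 0.901906 > 0 → root in [1.540000, 2.117500]
step 3: m = 1.828750, f(m) = -0.618723 < 0 → root in [1.828750, 2.117500]
step 4: m = 1.973125, f(m) = 0.120747 > 0 → root in [1.828750, 1.973125]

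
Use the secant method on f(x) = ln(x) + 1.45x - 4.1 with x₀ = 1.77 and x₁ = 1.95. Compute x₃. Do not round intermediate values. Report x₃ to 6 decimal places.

Secant update: x_(k+1) = x_k − f(x_k)·(x_k − x_(k-1))/(f(x_k) − f(x_(k-1))).
f(x_0) = -0.962520, f(x_1) = -0.604671
x_2 = 1.950000 - (-0.604671)·(1.950000 - 1.770000)/(-0.604671 - (-0.962520)) = 2.254152; f(x_2) = -0.018706
x_3 = 2.254152 - (-0.018706)·(2.254152 - 1.950000)/(-0.018706 - (-0.604671)) = 2.263861; f(x_3) = -0.000329

2.263861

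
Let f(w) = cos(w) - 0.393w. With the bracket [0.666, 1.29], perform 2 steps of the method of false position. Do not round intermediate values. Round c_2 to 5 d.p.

f(0.666000) = 0.524561, f(1.290000) = -0.229849
step 1: c = 1.099884, f(c) = 0.021446 > 0 → new bracket [1.099884, 1.290000]
step 2: c = 1.116108, f(c) = 0.000552 > 0 → new bracket [1.116108, 1.290000]

1.11611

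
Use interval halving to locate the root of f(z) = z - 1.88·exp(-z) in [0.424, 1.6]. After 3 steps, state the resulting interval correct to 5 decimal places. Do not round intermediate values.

f(0.424000) = -0.806317, f(1.600000) = 1.220435 (opposite signs)
step 1: m = 1.012000, f(m) = 0.328636 > 0 → root in [0.424000, 1.012000]
step 2: m = 0.718000, f(m) = -0.198926 < 0 → root in [0.718000, 1.012000]
step 3: m = 0.865000, f(m) = 0.073423 > 0 → root in [0.718000, 0.865000]

[0.71800, 0.86500]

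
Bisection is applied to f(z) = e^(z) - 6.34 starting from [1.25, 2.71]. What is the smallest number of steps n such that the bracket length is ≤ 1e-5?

Initial width b − a = 2.71 − 1.25 = 1.460000.
After n steps the width is (b−a)/2^n; need (b−a)/2^n ≤ 1e-5.
So n ≥ log₂(1.460000/1e-5) = log₂(146000.0000) ≈ 17.1556.
Hence n = 18.

18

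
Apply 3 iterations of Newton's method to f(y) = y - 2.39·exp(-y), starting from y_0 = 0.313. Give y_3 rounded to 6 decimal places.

f'(y) = 1 + 2.39·exp(-y)
y_0 = 0.313000: f = -1.434687, f' = 2.747687 → y_1 = 0.313000 - (-1.434687)/(2.747687) = 0.835144
y_1 = 0.835144: f = -0.201668, f' = 2.036811 → y_2 = 0.835144 - (-0.201668)/(2.036811) = 0.934155
y_2 = 0.934155: f = -0.004918, f' = 1.939073 → y_3 = 0.934155 - (-0.004918)/(1.939073) = 0.936691

0.936691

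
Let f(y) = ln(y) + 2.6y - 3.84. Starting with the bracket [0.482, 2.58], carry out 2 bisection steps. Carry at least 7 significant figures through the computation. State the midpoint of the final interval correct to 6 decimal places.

f(0.482000) = -3.316611, f(2.580000) = 3.815789 (opposite signs)
step 1: m = 1.531000, f(m) = 0.566521 > 0 → root in [0.482000, 1.531000]
step 2: m = 1.006500, f(m) = -1.216621 < 0 → root in [1.006500, 1.531000]
Midpoint of [1.006500, 1.531000] = 1.268750

1.268750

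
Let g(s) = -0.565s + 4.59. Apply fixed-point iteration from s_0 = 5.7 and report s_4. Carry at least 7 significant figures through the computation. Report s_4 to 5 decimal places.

s_1 = g(5.700000) = 1.369500
s_2 = g(1.369500) = 3.816232
s_3 = g(3.816232) = 2.433829
s_4 = g(2.433829) = 3.214887

3.21489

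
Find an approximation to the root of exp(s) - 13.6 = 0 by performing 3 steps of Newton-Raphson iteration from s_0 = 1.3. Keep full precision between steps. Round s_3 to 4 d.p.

f'(s) = exp(s)
s_0 = 1.300000: f = -9.930703, f' = 3.669297 → s_1 = 1.300000 - (-9.930703)/(3.669297) = 4.006432
s_1 = 4.006432: f = 41.350478, f' = 54.950478 → s_2 = 4.006432 - (41.350478)/(54.950478) = 3.253928
s_2 = 3.253928: f = 12.291842, f' = 25.891842 → s_3 = 3.253928 - (12.291842)/(25.891842) = 2.779190

2.7792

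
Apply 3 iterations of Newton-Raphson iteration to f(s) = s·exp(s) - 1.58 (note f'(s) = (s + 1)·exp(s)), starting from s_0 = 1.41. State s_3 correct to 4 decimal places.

Newton update: s ← s − f(s)/f'(s).
s_0 = 1.410000: f = 4.195297, f' = 9.871253 → s_1 = 1.410000 - (4.195297)/(9.871253) = 0.984999
s_1 = 0.984999: f = 1.057637, f' = 5.315445 → s_2 = 0.984999 - (1.057637)/(5.315445) = 0.786024
s_2 = 0.786024: f = 0.145051, f' = 3.919705 → s_3 = 0.786024 - (0.145051)/(3.919705) = 0.749019

0.7490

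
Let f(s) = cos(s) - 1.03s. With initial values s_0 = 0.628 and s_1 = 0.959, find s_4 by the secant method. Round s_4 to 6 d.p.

0.726033

f(s_0) = 0.162364, f(s_1) = -0.413431
s_2 = 0.959000 - (-0.413431)·(0.959000 - 0.628000)/(-0.413431 - (0.162364)) = 0.721336; f(s_2) = 0.007948
s_3 = 0.721336 - (0.007948)·(0.721336 - 0.959000)/(0.007948 - (-0.413431)) = 0.725819; f(s_3) = 0.000363
s_4 = 0.725819 - (0.000363)·(0.725819 - 0.721336)/(0.000363 - (0.007948)) = 0.726033; f(s_4) = -0.000000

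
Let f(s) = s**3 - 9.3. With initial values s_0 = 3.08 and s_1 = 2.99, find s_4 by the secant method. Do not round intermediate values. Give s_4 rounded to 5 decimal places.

f(s_0) = 19.918112, f(s_1) = 17.430899
s_2 = 2.990000 - (17.430899)·(2.990000 - 3.080000)/(17.430899 - (19.918112)) = 2.359262; f(s_2) = 3.831921
s_3 = 2.359262 - (3.831921)·(2.359262 - 2.990000)/(3.831921 - (17.430899)) = 2.181532; f(s_3) = 1.082089
s_4 = 2.181532 - (1.082089)·(2.181532 - 2.359262)/(1.082089 - (3.831921)) = 2.111593; f(s_4) = 0.115230

2.11159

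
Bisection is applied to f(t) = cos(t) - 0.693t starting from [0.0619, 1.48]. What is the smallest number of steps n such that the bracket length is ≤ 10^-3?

11

Initial width b − a = 1.48 − 0.0619 = 1.418100.
After n steps the width is (b−a)/2^n; need (b−a)/2^n ≤ 10^-3.
So n ≥ log₂(1.418100/10^-3) = log₂(1418.1000) ≈ 10.4697.
Hence n = 11.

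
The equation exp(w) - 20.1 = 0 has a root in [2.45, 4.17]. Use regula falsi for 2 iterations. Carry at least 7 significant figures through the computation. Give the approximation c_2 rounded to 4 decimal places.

f(2.450000) = -8.511653, f(4.170000) = 44.615452
step 1: c = 2.725566, f(c) = -4.834943 < 0 → new bracket [2.725566, 4.170000]
step 2: c = 2.866794, f(c) = -2.519438 < 0 → new bracket [2.866794, 4.170000]

2.8668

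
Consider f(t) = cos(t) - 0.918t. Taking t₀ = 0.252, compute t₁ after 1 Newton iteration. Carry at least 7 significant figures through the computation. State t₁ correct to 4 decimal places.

0.8834

Newton update: t ← t − f(t)/f'(t).
f'(t) = -sin(t) - 0.918
t_0 = 0.252000: f = 0.737080, f' = -1.167341 → t_1 = 0.252000 - (0.737080)/(-1.167341) = 0.883417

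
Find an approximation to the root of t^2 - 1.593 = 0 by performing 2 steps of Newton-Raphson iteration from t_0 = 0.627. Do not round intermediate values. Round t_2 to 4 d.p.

f'(t) = 2t
t_0 = 0.627000: f = -1.199871, f' = 1.254000 → t_1 = 0.627000 - (-1.199871)/(1.254000) = 1.583835
t_1 = 1.583835: f = 0.915533, f' = 3.167670 → t_2 = 1.583835 - (0.915533)/(3.167670) = 1.294811

1.2948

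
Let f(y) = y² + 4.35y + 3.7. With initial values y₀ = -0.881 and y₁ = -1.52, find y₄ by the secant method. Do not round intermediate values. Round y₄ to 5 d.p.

Secant update: y_(k+1) = y_k − f(y_k)·(y_k − y_(k-1))/(f(y_k) − f(y_(k-1))).
f(y_0) = 0.643811, f(y_1) = -0.601600
y_2 = -1.520000 - (-0.601600)·(-1.520000 - -0.881000)/(-0.601600 - (0.643811)) = -1.211329; f(y_2) = -0.101963
y_3 = -1.211329 - (-0.101963)·(-1.211329 - -1.520000)/(-0.101963 - (-0.601600)) = -1.148337; f(y_3) = 0.023412
y_4 = -1.148337 - (0.023412)·(-1.148337 - -1.211329)/(0.023412 - (-0.101963)) = -1.160100; f(y_4) = -0.000603

-1.16010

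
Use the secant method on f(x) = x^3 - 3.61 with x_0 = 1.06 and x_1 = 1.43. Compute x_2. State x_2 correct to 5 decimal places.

f(x_0) = -2.418984, f(x_1) = -0.685793
x_2 = 1.430000 - (-0.685793)·(1.430000 - 1.060000)/(-0.685793 - (-2.418984)) = 1.576402; f(x_2) = 0.307431

1.57640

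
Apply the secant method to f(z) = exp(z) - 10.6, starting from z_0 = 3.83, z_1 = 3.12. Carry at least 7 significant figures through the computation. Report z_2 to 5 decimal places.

f(z_0) = 35.462538, f(z_1) = 12.046380
z_2 = 3.120000 - (12.046380)·(3.120000 - 3.830000)/(12.046380 - (35.462538)) = 2.754742; f(z_2) = 5.116992

2.75474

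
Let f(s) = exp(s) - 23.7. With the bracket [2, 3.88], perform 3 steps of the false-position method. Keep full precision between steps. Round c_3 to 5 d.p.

f(2.000000) = -16.310944, f(3.880000) = 24.724215
step 1: c = 2.747276, f(c) = -8.099926 < 0 → new bracket [2.747276, 3.880000]
step 2: c = 3.026795, f(c) = -3.068995 < 0 → new bracket [3.026795, 3.880000]
step 3: c = 3.121008, f(c) = -1.030780 < 0 → new bracket [3.121008, 3.880000]

3.12101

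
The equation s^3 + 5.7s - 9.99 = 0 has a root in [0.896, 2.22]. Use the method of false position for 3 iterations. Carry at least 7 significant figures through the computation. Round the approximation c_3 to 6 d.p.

1.324715

f(0.896000) = -4.163477, f(2.220000) = 13.605048
step 1: c = 1.206236, f(c) = -1.359371 < 0 → new bracket [1.206236, 2.220000]
step 2: c = 1.298327, f(c) = -0.401008 < 0 → new bracket [1.298327, 2.220000]
step 3: c = 1.324715, f(c) = -0.114418 < 0 → new bracket [1.324715, 2.220000]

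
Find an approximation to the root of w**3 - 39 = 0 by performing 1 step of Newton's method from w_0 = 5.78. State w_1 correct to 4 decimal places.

Newton update: w ← w − f(w)/f'(w).
f'(w) = 3w**2
w_0 = 5.780000: f = 154.100552, f' = 100.225200 → w_1 = 5.780000 - (154.100552)/(100.225200) = 4.242457

4.2425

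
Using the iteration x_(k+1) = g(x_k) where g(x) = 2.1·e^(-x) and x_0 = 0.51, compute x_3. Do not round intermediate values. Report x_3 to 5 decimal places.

1.15822

x_1 = g(0.510000) = 1.261041
x_2 = g(1.261041) = 0.595054
x_3 = g(0.595054) = 1.158219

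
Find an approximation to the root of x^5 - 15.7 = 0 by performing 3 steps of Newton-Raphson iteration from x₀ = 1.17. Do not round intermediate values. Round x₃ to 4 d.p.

1.8706

Newton update: x ← x − f(x)/f'(x).
f'(x) = 5x⁴
x_0 = 1.170000: f = -13.507552, f' = 9.369436 → x_1 = 1.170000 - (-13.507552)/(9.369436) = 2.611661
x_1 = 2.611661: f = 105.802201, f' = 232.614788 → x_2 = 2.611661 - (105.802201)/(232.614788) = 2.156822
x_2 = 2.156822: f = 30.973676, f' = 108.200087 → x_3 = 2.156822 - (30.973676)/(108.200087) = 1.870560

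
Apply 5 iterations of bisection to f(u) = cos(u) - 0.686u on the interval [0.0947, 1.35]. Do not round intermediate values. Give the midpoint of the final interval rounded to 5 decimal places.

0.89888

f(0.094700) = 0.930555, f(1.350000) = -0.707093 (opposite signs)
step 1: m = 0.722350, f(m) = 0.254722 > 0 → root in [0.722350, 1.350000]
step 2: m = 1.036175, f(m) = -0.201301 < 0 → root in [0.722350, 1.036175]
step 3: m = 0.879263, f(m) = 0.034545 > 0 → root in [0.879263, 1.036175]
step 4: m = 0.957719, f(m) = -0.081608 < 0 → root in [0.879263, 0.957719]
step 5: m = 0.918491, f(m) = -0.023064 < 0 → root in [0.879263, 0.918491]
Midpoint of [0.879263, 0.918491] = 0.898877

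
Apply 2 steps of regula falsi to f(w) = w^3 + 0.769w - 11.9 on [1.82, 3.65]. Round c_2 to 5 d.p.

2.09582

f(1.820000) = -4.471852, f(3.650000) = 39.533975
step 1: c = 2.005964, f(c) = -2.285635 < 0 → new bracket [2.005964, 3.650000]
step 2: c = 2.095818, f(c) = -1.082534 < 0 → new bracket [2.095818, 3.650000]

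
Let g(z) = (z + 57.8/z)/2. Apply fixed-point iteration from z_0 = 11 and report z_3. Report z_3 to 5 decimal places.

z_1 = g(11.000000) = 8.127273
z_2 = g(8.127273) = 7.619565
z_3 = g(7.619565) = 7.602650

7.60265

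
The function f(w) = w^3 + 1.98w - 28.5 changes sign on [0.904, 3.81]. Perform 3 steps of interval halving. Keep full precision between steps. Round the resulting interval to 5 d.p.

f(0.904000) = -25.971317, f(3.810000) = 34.350141 (opposite signs)
step 1: m = 2.357000, f(m) = -10.738947 < 0 → root in [2.357000, 3.810000]
step 2: m = 3.083500, f(m) = 6.923162 > 0 → root in [2.357000, 3.083500]
step 3: m = 2.720250, f(m) = -2.984708 < 0 → root in [2.720250, 3.083500]

[2.72025, 3.08350]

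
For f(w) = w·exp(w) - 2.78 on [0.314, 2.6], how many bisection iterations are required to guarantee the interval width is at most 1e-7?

Initial width b − a = 2.6 − 0.314 = 2.286000.
After n steps the width is (b−a)/2^n; need (b−a)/2^n ≤ 1e-7.
So n ≥ log₂(2.286000/1e-7) = log₂(22860000.0000) ≈ 24.4463.
Hence n = 25.

25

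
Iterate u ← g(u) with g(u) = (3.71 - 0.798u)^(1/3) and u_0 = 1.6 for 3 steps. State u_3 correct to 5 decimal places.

u_1 = g(1.600000) = 1.345011
u_2 = g(1.345011) = 1.381505
u_3 = g(1.381505) = 1.376400

1.37640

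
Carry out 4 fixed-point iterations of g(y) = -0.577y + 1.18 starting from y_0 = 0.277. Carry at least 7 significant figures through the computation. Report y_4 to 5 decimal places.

y_1 = g(0.277000) = 1.020171
y_2 = g(1.020171) = 0.591361
y_3 = g(0.591361) = 0.838785
y_4 = g(0.838785) = 0.696021

0.69602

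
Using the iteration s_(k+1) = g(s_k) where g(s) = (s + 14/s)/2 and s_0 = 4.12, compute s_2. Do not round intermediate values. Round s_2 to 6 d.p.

s_1 = g(4.120000) = 3.759029
s_2 = g(3.759029) = 3.741698

3.741698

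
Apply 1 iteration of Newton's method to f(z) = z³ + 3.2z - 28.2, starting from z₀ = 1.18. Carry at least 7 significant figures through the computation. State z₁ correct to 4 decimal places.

f'(z) = 3z² + 3.2
z_0 = 1.180000: f = -22.780968, f' = 7.377200 → z_1 = 1.180000 - (-22.780968)/(7.377200) = 4.268024

4.2680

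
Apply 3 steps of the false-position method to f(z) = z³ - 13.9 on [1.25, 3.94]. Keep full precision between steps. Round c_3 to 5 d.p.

2.26841

False-position update: c = (a·f(b) − b·f(a))/(f(b) − f(a)); replace the endpoint whose sign matches f(c).
f(1.250000) = -11.946875, f(3.940000) = 47.262984
step 1: c = 1.792766, f(c) = -8.138033 < 0 → new bracket [1.792766, 3.940000]
step 2: c = 2.108180, f(c) = -4.530356 < 0 → new bracket [2.108180, 3.940000]
step 3: c = 2.268409, f(c) = -2.227494 < 0 → new bracket [2.268409, 3.940000]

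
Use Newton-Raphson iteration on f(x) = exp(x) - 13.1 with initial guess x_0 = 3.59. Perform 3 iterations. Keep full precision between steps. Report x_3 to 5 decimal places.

2.57459

f'(x) = exp(x)
x_0 = 3.590000: f = 23.134076, f' = 36.234076 → x_1 = 3.590000 - (23.134076)/(36.234076) = 2.951538
x_1 = 2.951538: f = 6.035364, f' = 19.135364 → x_2 = 2.951538 - (6.035364)/(19.135364) = 2.636134
x_2 = 2.636134: f = 0.859140, f' = 13.959140 → x_3 = 2.636134 - (0.859140)/(13.959140) = 2.574588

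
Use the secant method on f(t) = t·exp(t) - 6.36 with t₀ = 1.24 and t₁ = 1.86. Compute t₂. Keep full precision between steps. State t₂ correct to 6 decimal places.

1.407884

Secant update: t_(k+1) = t_k − f(t_k)·(t_k − t_(k-1))/(f(t_k) − f(t_(k-1))).
f(t_0) = -2.075039, f(t_1) = 5.588150
t_2 = 1.860000 - (5.588150)·(1.860000 - 1.240000)/(5.588150 - (-2.075039)) = 1.407884; f(t_2) = -0.605563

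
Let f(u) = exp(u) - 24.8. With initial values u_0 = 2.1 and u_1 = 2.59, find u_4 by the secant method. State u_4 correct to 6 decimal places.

f(u_0) = -16.633830, f(u_1) = -11.470228
u_2 = 2.590000 - (-11.470228)·(2.590000 - 2.100000)/(-11.470228 - (-16.633830)) = 3.678467; f(u_2) = 14.785677
u_3 = 3.678467 - (14.785677)·(3.678467 - 2.590000)/(14.785677 - (-11.470228)) = 3.065511; f(u_3) = -3.354584
u_4 = 3.065511 - (-3.354584)·(3.065511 - 3.678467)/(-3.354584 - (14.785677)) = 3.178862; f(u_4) = -0.780602

3.178862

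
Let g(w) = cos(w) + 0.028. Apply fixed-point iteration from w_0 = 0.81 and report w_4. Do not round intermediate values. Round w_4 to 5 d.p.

0.76789

w_1 = g(0.810000) = 0.717498
w_2 = g(0.717498) = 0.781453
w_3 = g(0.781453) = 0.737891
w_4 = g(0.737891) = 0.767889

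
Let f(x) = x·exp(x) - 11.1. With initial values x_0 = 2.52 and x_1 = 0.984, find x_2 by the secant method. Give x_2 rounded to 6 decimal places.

f(x_0) = 20.220064, f(x_1) = -8.467667
x_2 = 0.984000 - (-8.467667)·(0.984000 - 2.520000)/(-8.467667 - (20.220064)) = 1.437376; f(x_2) = -5.049169

1.437376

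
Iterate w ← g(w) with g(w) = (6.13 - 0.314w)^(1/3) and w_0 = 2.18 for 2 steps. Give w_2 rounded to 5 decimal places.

1.77343

w_1 = g(2.180000) = 1.759322
w_2 = g(1.759322) = 1.773434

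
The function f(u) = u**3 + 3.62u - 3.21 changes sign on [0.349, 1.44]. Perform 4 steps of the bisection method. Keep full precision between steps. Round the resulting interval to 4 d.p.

f(0.349000) = -1.904111, f(1.440000) = 4.988784 (opposite signs)
step 1: m = 0.894500, f(m) = 0.743807 > 0 → root in [0.349000, 0.894500]
step 2: m = 0.621750, f(m) = -0.718913 < 0 → root in [0.621750, 0.894500]
step 3: m = 0.758125, f(m) = -0.029852 < 0 → root in [0.758125, 0.894500]
step 4: m = 0.826313, f(m) = 0.345451 > 0 → root in [0.758125, 0.826313]

[0.7581, 0.8263]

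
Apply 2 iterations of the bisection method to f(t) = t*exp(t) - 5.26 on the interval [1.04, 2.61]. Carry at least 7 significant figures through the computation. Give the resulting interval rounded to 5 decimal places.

f(1.040000) = -2.317614, f(2.610000) = 30.233523 (opposite signs)
step 1: m = 1.825000, f(m) = 6.060101 > 0 → root in [1.040000, 1.825000]
step 2: m = 1.432500, f(m) = 0.740970 > 0 → root in [1.040000, 1.432500]

[1.04000, 1.43250]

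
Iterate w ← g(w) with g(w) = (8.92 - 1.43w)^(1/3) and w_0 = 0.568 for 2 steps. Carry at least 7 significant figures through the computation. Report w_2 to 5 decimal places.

w_1 = g(0.568000) = 2.008940
w_2 = g(2.008940) = 1.821875

1.82187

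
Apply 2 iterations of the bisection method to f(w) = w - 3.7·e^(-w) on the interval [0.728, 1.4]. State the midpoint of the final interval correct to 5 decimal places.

1.14800

f(0.728000) = -1.058633, f(1.400000) = 0.487591 (opposite signs)
step 1: m = 1.064000, f(m) = -0.212769 < 0 → root in [1.064000, 1.400000]
step 2: m = 1.232000, f(m) = 0.152678 > 0 → root in [1.064000, 1.232000]
Midpoint of [1.064000, 1.232000] = 1.148000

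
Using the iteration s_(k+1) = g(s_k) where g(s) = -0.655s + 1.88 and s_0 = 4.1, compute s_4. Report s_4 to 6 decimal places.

s_1 = g(4.100000) = -0.805500
s_2 = g(-0.805500) = 2.407602
s_3 = g(2.407602) = 0.303020
s_4 = g(0.303020) = 1.681522

1.681522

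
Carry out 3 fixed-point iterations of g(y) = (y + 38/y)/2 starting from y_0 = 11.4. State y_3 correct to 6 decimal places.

6.165182

y_1 = g(11.400000) = 7.366667
y_2 = g(7.366667) = 6.262519
y_3 = g(6.262519) = 6.165182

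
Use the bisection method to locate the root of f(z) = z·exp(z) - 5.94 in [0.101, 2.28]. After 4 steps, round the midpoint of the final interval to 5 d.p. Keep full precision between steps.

1.39478

f(0.101000) = -5.828266, f(2.280000) = 16.350831 (opposite signs)
step 1: m = 1.190500, f(m) = -2.024773 < 0 → root in [1.190500, 2.280000]
step 2: m = 1.735250, f(m) = 3.899467 > 0 → root in [1.190500, 1.735250]
step 3: m = 1.462875, f(m) = 0.377216 > 0 → root in [1.190500, 1.462875]
step 4: m = 1.326687, f(m) = -0.940326 < 0 → root in [1.326687, 1.462875]
Midpoint of [1.326687, 1.462875] = 1.394781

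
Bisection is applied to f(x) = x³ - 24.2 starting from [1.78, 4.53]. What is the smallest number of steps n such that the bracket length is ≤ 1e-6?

22

Initial width b − a = 4.53 − 1.78 = 2.750000.
After n steps the width is (b−a)/2^n; need (b−a)/2^n ≤ 1e-6.
So n ≥ log₂(2.750000/1e-6) = log₂(2750000.0000) ≈ 21.3910.
Hence n = 22.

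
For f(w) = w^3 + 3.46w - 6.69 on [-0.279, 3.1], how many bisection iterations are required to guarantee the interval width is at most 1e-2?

Initial width b − a = 3.1 − -0.279 = 3.379000.
After n steps the width is (b−a)/2^n; need (b−a)/2^n ≤ 1e-2.
So n ≥ log₂(3.379000/1e-2) = log₂(337.9000) ≈ 8.4005.
Hence n = 9.

9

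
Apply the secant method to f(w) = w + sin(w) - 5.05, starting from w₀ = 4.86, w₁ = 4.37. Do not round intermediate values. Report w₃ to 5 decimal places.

Secant update: w_(k+1) = w_k − f(w_k)·(w_k − w_(k-1))/(f(w_k) − f(w_(k-1))).
f(w_0) = -1.179125, f(w_1) = -1.621955
w_2 = 4.370000 - (-1.621955)·(4.370000 - 4.860000)/(-1.621955 - (-1.179125)) = 6.164725; f(w_2) = 0.996541
w_3 = 6.164725 - (0.996541)·(6.164725 - 4.370000)/(0.996541 - (-1.621955)) = 5.481693; f(w_3) = -0.286703

5.48169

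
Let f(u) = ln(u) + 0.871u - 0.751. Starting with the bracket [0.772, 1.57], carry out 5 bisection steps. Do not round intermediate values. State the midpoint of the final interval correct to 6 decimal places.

f(0.772000) = -0.337359, f(1.570000) = 1.067546 (opposite signs)
step 1: m = 1.171000, f(m) = 0.426799 > 0 → root in [0.772000, 1.171000]
step 2: m = 0.971500, f(m) = 0.066262 > 0 → root in [0.772000, 0.971500]
step 3: m = 0.871750, f(m) = -0.128958 < 0 → root in [0.871750, 0.971500]
step 4: m = 0.921625, f(m) = -0.029881 < 0 → root in [0.921625, 0.971500]
step 5: m = 0.946562, f(m) = 0.018538 > 0 → root in [0.921625, 0.946562]
Midpoint of [0.921625, 0.946562] = 0.934094

0.934094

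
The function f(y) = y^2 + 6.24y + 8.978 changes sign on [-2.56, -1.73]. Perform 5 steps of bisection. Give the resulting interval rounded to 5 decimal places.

[-2.27469, -2.24875]

f(-2.560000) = -0.442800, f(-1.730000) = 1.175700 (opposite signs)
step 1: m = -2.145000, f(m) = 0.194225 > 0 → root in [-2.560000, -2.145000]
step 2: m = -2.352500, f(m) = -0.167344 < 0 → root in [-2.352500, -2.145000]
step 3: m = -2.248750, f(m) = 0.002677 > 0 → root in [-2.352500, -2.248750]
step 4: m = -2.300625, f(m) = -0.085025 < 0 → root in [-2.300625, -2.248750]
step 5: m = -2.274688, f(m) = -0.041847 < 0 → root in [-2.274688, -2.248750]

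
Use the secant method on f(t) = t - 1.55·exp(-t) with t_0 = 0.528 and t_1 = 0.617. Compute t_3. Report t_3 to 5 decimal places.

0.73958

f(t_0) = -0.386164, f(t_1) = -0.219319
t_2 = 0.617000 - (-0.219319)·(0.617000 - 0.528000)/(-0.219319 - (-0.386164)) = 0.733991; f(t_2) = -0.009993
t_3 = 0.733991 - (-0.009993)·(0.733991 - 0.617000)/(-0.009993 - (-0.219319)) = 0.739576; f(t_3) = -0.000264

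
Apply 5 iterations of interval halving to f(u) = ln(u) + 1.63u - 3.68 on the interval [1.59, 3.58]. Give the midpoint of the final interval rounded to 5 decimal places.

1.86984

f(1.590000) = -0.624566, f(3.580000) = 3.430763 (opposite signs)
step 1: m = 2.585000, f(m) = 1.483276 > 0 → root in [1.590000, 2.585000]
step 2: m = 2.087500, f(m) = 0.458592 > 0 → root in [1.590000, 2.087500]
step 3: m = 1.838750, f(m) = -0.073752 < 0 → root in [1.838750, 2.087500]
step 4: m = 1.963125, f(m) = 0.194431 > 0 → root in [1.838750, 1.963125]
step 5: m = 1.900937, f(m) = 0.060875 > 0 → root in [1.838750, 1.900937]
Midpoint of [1.838750, 1.900937] = 1.869844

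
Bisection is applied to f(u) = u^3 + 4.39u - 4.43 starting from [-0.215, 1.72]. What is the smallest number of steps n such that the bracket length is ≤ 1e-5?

18

Initial width b − a = 1.72 − -0.215 = 1.935000.
After n steps the width is (b−a)/2^n; need (b−a)/2^n ≤ 1e-5.
So n ≥ log₂(1.935000/1e-5) = log₂(193500.0000) ≈ 17.5620.
Hence n = 18.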